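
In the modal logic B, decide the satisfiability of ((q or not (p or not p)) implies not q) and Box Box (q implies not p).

1. ((q or not (p or not p)) implies not q) and Box Box (q implies not p), 0
2. (q or not (p or not p)) implies not q, 0
3. Box Box (q implies not p), 0
4. Box (q implies not p), 0
5. q implies not p, 0
6. not q, 0
7. not p, 0
Accessibility: 0R0

Satisfiable (open branch found)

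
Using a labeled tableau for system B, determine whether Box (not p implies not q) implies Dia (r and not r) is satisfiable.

1. Box (not p implies not q) implies Dia (r and not r), 0
2. not Box (not p implies not q), 0   [implies-rule on 1 (branches; this branch)]
3. not (not p implies not q), 1   [neg-Box-rule on 2: fresh world 1, 0R1]
4. not p, 1   [neg-implies-rule on 3]
5. q, 1   [neg-implies-rule on 3]
Accessibility: 0R0, 0R1, 1R0, 1R1

Satisfiable (open branch found)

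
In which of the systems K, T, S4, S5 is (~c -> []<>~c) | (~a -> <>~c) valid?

K-tableau for the negation ~((~c -> []<>~c) | (~a -> <>~c)):
1. ~((~c -> []<>~c) | (~a -> <>~c)), 0
2. ~(~c -> []<>~c), 0
3. ~(~a -> <>~c), 0
4. ~c, 0
5. ~[]<>~c, 0
6. ~a, 0
7. ~<>~c, 0
8. ~<>~c, 1
9. c, 1
Accessibility: 0R1
Complete open branch: countermodel on a K-frame, so not valid in K.
T-tableau for the negation ~((~c -> []<>~c) | (~a -> <>~c)):
1. ~((~c -> []<>~c) | (~a -> <>~c)), 0
2. ~(~c -> []<>~c), 0
3. ~(~a -> <>~c), 0
4. ~c, 0
5. ~[]<>~c, 0
6. ~a, 0
7. ~<>~c, 0
8. c, 0
Accessibility: 0R0
Branch closes: c and ~c both at 0.
Every branch closes (one shown): valid in T, hence also in S4, S5 (every theorem of T is a theorem of S4 and S5).

T, S4, S5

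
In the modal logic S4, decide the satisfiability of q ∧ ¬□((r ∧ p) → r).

No, unsatisfiable

1. q ∧ ¬□((r ∧ p) → r), 0
2. q, 0
3. ¬□((r ∧ p) → r), 0
4. ¬((r ∧ p) → r), 1
5. r ∧ p, 1
6. ¬r, 1
7. r, 1
8. p, 1
Accessibility: 0R0, 0R1, 1R1
Branch closes: r and ¬r both at 1.
All branches of the tableau close; one closing branch shown above.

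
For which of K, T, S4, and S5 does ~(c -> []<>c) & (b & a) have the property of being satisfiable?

S4-tableau for the formula:
1. ~(c -> []<>c) & (b & a), u
2. ~(c -> []<>c), u
3. b & a, u
4. c, u
5. ~[]<>c, u
6. b, u
7. a, u
8. ~<>c, v
9. ~c, v
Accessibility: uRu, uRv, vRv
Complete open branch: satisfiable in S4, hence also in K, T (this S4-model is also a K-model and a T-model).
S5-tableau for the formula:
1. ~(c -> []<>c) & (b & a), u
2. ~(c -> []<>c), u
3. b & a, u
4. c, u
5. ~[]<>c, u
6. b, u
7. a, u
8. ~<>c, v
9. ~c, u
Accessibility: uRu, uRv, vRu, vRv
Branch closes: c and ~c both at u.
Every branch closes (one shown): unsatisfiable in S5.

K, T, S4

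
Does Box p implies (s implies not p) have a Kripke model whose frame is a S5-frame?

Satisfiable (open branch found)

1. Box p implies (s implies not p), w0
2. s implies not p, w0
3. not p, w0
Accessibility: w0Rw0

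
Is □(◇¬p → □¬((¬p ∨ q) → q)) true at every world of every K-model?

Invalid (countermodel exists)

Tableau for the negation ¬□(◇¬p → □¬((¬p ∨ q) → q)):
1. ¬□(◇¬p → □¬((¬p ∨ q) → q)), u
2. ¬(◇¬p → □¬((¬p ∨ q) → q)), v
3. ◇¬p, v
4. ¬□¬((¬p ∨ q) → q), v
5. ¬p, w
6. (¬p ∨ q) → q, x
7. q, x
Accessibility: uRv, vRw, vRx
The negation has an open branch (countermodel exists).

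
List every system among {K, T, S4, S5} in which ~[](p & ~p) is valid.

K-tableau for the negation [](p & ~p):
1. [](p & ~p), u
Complete open branch: countermodel on a K-frame, so not valid in K.
T-tableau for the negation [](p & ~p):
1. [](p & ~p), u
2. p & ~p, u   [[]-rule on 1 via uRu]
3. p, u   [&-rule on 2]
4. ~p, u   [&-rule on 2]
Accessibility: uRu
Branch closes: p and ~p both at u.
Every branch closes (one shown): valid in T, hence also in S4, S5 (every theorem of T is a theorem of S4 and S5).

T, S4, S5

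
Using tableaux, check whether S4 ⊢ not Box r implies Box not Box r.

Tableau for the negation not (not Box r implies Box not Box r):
1. not (not Box r implies Box not Box r), u
2. not Box r, u
3. not Box not Box r, u
4. not r, v
5. Box r, w
6. r, w
Accessibility: uRu, uRv, uRw, vRv, wRw
The negation has an open branch (countermodel exists).

No, not valid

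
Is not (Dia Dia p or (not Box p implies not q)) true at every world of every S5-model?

Tableau for the negation Dia Dia p or (not Box p implies not q):
1. Dia Dia p or (not Box p implies not q), u
2. not Box p implies not q, u
3. not q, u
Accessibility: uRu
The negation has an open branch (countermodel exists).

No, not valid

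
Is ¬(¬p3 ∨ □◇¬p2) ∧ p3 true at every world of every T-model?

Tableau for the negation ¬(¬(¬p3 ∨ □◇¬p2) ∧ p3):
1. ¬(¬(¬p3 ∨ □◇¬p2) ∧ p3), u
2. ¬p3, u   [¬∧-rule on 1 (branches; this branch)]
Accessibility: uRu
The negation has an open branch (countermodel exists).

No, not valid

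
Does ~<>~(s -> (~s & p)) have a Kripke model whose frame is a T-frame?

Satisfiable (open branch found)

1. ~<>~(s -> (~s & p)), 0
2. s -> (~s & p), 0
3. ~s & p, 0
4. ~s, 0
5. p, 0
Accessibility: 0R0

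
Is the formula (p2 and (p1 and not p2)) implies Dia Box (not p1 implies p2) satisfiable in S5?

1. (p2 and (p1 and not p2)) implies Dia Box (not p1 implies p2), u
2. Dia Box (not p1 implies p2), u
3. Box (not p1 implies p2), v
4. not p1 implies p2, u
5. not p1 implies p2, v
6. p2, u
7. p2, v
Accessibility: uRu, uRv, vRu, vRv

Yes, satisfiable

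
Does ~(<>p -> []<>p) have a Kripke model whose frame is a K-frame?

Satisfiable (open branch found)

1. ~(<>p -> []<>p), u
2. <>p, u
3. ~[]<>p, u
4. p, v
5. ~<>p, w
Accessibility: uRv, uRw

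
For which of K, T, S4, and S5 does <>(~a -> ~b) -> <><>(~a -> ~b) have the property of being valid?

K-tableau for the negation ~(<>(~a -> ~b) -> <><>(~a -> ~b)):
1. ~(<>(~a -> ~b) -> <><>(~a -> ~b)), w0
2. <>(~a -> ~b), w0   [~->-rule on 1]
3. ~<><>(~a -> ~b), w0   [~->-rule on 1]
4. ~a -> ~b, w1   [<>-rule on 2: fresh world w1, w0Rw1]
5. ~<>(~a -> ~b), w1   [~<>-rule on 3 via w0Rw1]
6. ~b, w1   [->-rule on 4 (branches; this branch)]
Accessibility: w0Rw1
Complete open branch: countermodel on a K-frame, so not valid in K.
T-tableau for the negation ~(<>(~a -> ~b) -> <><>(~a -> ~b)):
1. ~(<>(~a -> ~b) -> <><>(~a -> ~b)), w0
2. <>(~a -> ~b), w0   [~->-rule on 1]
3. ~<><>(~a -> ~b), w0   [~->-rule on 1]
4. ~<>(~a -> ~b), w0   [~<>-rule on 3 via w0Rw0]
5. ~(~a -> ~b), w0   [~<>-rule on 4 via w0Rw0]
6. ~a, w0   [~->-rule on 5]
7. b, w0   [~->-rule on 5]
8. ~a -> ~b, w1   [<>-rule on 2: fresh world w1, w0Rw1]
9. ~<>(~a -> ~b), w1   [~<>-rule on 3 via w0Rw1]
10. ~(~a -> ~b), w1   [~<>-rule on 4 via w0Rw1]
11. ~a, w1   [~->-rule on 10]
12. b, w1   [~->-rule on 10]
13. ~b, w1   [->-rule on 8 (branches; this branch)]
Accessibility: w0Rw0, w0Rw1, w1Rw1
Branch closes: b and ~b both at w1.
Every branch closes (one shown): valid in T, hence also in S4, S5 (every theorem of T is a theorem of S4 and S5).

T, S4, S5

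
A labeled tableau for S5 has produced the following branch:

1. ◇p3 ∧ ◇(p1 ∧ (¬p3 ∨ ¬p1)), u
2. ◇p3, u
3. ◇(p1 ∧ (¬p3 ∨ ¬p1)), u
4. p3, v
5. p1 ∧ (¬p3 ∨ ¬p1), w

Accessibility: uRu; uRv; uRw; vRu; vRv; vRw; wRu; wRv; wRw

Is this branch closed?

There is no literal clash: for every atom and world, at most one sign appears.

No, open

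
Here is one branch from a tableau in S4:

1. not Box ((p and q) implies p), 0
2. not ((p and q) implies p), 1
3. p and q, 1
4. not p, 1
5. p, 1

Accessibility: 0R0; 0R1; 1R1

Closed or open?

Both p and not p appear at 1.

Closed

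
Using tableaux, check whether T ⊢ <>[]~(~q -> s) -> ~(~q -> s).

Not valid

Tableau for the negation ~(<>[]~(~q -> s) -> ~(~q -> s)):
1. ~(<>[]~(~q -> s) -> ~(~q -> s)), 0
2. <>[]~(~q -> s), 0   [~->-rule on 1]
3. ~q -> s, 0   [~->-rule on 1]
4. s, 0   [->-rule on 3 (branches; this branch)]
5. []~(~q -> s), 1   [<>-rule on 2: fresh world 1, 0R1]
6. ~(~q -> s), 1   [[]-rule on 5 via 1R1]
7. ~q, 1   [~->-rule on 6]
8. ~s, 1   [~->-rule on 6]
Accessibility: 0R0, 0R1, 1R1
The negation has an open branch (countermodel exists).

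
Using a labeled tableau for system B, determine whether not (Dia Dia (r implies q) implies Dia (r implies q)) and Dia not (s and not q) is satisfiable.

Yes, satisfiable

1. not (Dia Dia (r implies q) implies Dia (r implies q)) and Dia not (s and not q), 0
2. not (Dia Dia (r implies q) implies Dia (r implies q)), 0
3. Dia not (s and not q), 0
4. Dia Dia (r implies q), 0
5. not Dia (r implies q), 0
6. not (r implies q), 0
7. r, 0
8. not q, 0
9. not (s and not q), 1
10. not (r implies q), 1
11. r, 1
12. not q, 1
13. not s, 1
14. Dia (r implies q), 2
15. not (r implies q), 2
16. r, 2
17. not q, 2
18. r implies q, 3
19. q, 3
Accessibility: 0R0, 0R1, 0R2, 1R0, 1R1, 2R0, 2R2, 2R3, 3R2, 3R3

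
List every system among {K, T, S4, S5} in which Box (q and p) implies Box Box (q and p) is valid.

S4-tableau for the negation not (Box (q and p) implies Box Box (q and p)):
1. not (Box (q and p) implies Box Box (q and p)), 0
2. Box (q and p), 0
3. not Box Box (q and p), 0
4. q and p, 0
5. q, 0
6. p, 0
7. not Box (q and p), 1
8. q and p, 1
9. q, 1
10. p, 1
11. not (q and p), 2
12. q and p, 2
13. q, 2
14. p, 2
15. not p, 2
Accessibility: 0R0, 0R1, 0R2, 1R1, 1R2, 2R2
Branch closes: p and not p both at 2.
Every branch closes (one shown): valid in S4, hence also in S5 (every theorem of S4 is a theorem of S5).
T-tableau for the negation not (Box (q and p) implies Box Box (q and p)):
1. not (Box (q and p) implies Box Box (q and p)), 0
2. Box (q and p), 0
3. not Box Box (q and p), 0
4. q and p, 0
5. q, 0
6. p, 0
7. not Box (q and p), 1
8. q and p, 1
9. q, 1
10. p, 1
11. not (q and p), 2
12. not p, 2
Accessibility: 0R0, 0R1, 1R1, 1R2, 2R2
Complete open branch: countermodel on a T-frame, so not valid in T, nor in K (the same frame is also a K-frame).

S4, S5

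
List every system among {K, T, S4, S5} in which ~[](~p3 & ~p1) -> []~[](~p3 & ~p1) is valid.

S5

S4-tableau for the negation ~(~[](~p3 & ~p1) -> []~[](~p3 & ~p1)):
1. ~(~[](~p3 & ~p1) -> []~[](~p3 & ~p1)), w0
2. ~[](~p3 & ~p1), w0
3. ~[]~[](~p3 & ~p1), w0
4. ~(~p3 & ~p1), w1
5. p1, w1
6. [](~p3 & ~p1), w2
7. ~p3 & ~p1, w2
8. ~p3, w2
9. ~p1, w2
Accessibility: w0Rw0, w0Rw1, w0Rw2, w1Rw1, w2Rw2
Complete open branch: countermodel on an S4-frame, so not valid in S4, nor in K, T (the same frame is also a K-frame and a T-frame).
S5-tableau for the negation ~(~[](~p3 & ~p1) -> []~[](~p3 & ~p1)):
1. ~(~[](~p3 & ~p1) -> []~[](~p3 & ~p1)), w0
2. ~[](~p3 & ~p1), w0
3. ~[]~[](~p3 & ~p1), w0
4. ~(~p3 & ~p1), w1
5. p1, w1
6. [](~p3 & ~p1), w2
7. ~p3 & ~p1, w0
8. ~p3, w0
9. ~p1, w0
10. ~p3 & ~p1, w1
11. ~p3, w1
12. ~p1, w1
Accessibility: w0Rw0, w0Rw1, w0Rw2, w1Rw0, w1Rw1, w1Rw2, w2Rw0, w2Rw1, w2Rw2
Branch closes: p1 and ~p1 both at w1.
Every branch closes (one shown): valid in S5.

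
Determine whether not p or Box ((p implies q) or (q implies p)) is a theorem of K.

Valid

Tableau for the negation not (not p or Box ((p implies q) or (q implies p))):
1. not (not p or Box ((p implies q) or (q implies p))), 0
2. p, 0
3. not Box ((p implies q) or (q implies p)), 0
4. not ((p implies q) or (q implies p)), 1
5. not (p implies q), 1
6. not (q implies p), 1
7. p, 1
8. not q, 1
9. q, 1
10. not p, 1
Accessibility: 0R1
Branch closes: q and not q both at 1.
Every branch of the negation's tableau closes; the branch above is one of them.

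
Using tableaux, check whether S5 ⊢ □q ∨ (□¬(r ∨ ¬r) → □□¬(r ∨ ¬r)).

Valid

Tableau for the negation ¬(□q ∨ (□¬(r ∨ ¬r) → □□¬(r ∨ ¬r))):
1. ¬(□q ∨ (□¬(r ∨ ¬r) → □□¬(r ∨ ¬r))), 0
2. ¬□q, 0
3. ¬(□¬(r ∨ ¬r) → □□¬(r ∨ ¬r)), 0
4. □¬(r ∨ ¬r), 0
5. ¬□□¬(r ∨ ¬r), 0
6. ¬(r ∨ ¬r), 0
7. ¬r, 0
8. r, 0
Accessibility: 0R0
Branch closes: r and ¬r both at 0.
Every branch of the negation's tableau closes; the branch above is one of them.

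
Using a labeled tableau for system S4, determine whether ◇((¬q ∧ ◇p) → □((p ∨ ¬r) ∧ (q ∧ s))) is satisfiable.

1. ◇((¬q ∧ ◇p) → □((p ∨ ¬r) ∧ (q ∧ s))), w0
2. (¬q ∧ ◇p) → □((p ∨ ¬r) ∧ (q ∧ s)), w1   [◇-rule on 1: fresh world w1, w0Rw1]
3. □((p ∨ ¬r) ∧ (q ∧ s)), w1   [→-rule on 2 (branches; this branch)]
4. (p ∨ ¬r) ∧ (q ∧ s), w1   [□-rule on 3 via w1Rw1]
5. p ∨ ¬r, w1   [∧-rule on 4]
6. q ∧ s, w1   [∧-rule on 4]
7. q, w1   [∧-rule on 6]
8. s, w1   [∧-rule on 6]
9. ¬r, w1   [∨-rule on 5 (branches; this branch)]
Accessibility: w0Rw0, w0Rw1, w1Rw1

Satisfiable (open branch found)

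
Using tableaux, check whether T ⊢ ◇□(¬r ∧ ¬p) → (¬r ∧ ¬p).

Tableau for the negation ¬(◇□(¬r ∧ ¬p) → (¬r ∧ ¬p)):
1. ¬(◇□(¬r ∧ ¬p) → (¬r ∧ ¬p)), 0
2. ◇□(¬r ∧ ¬p), 0
3. ¬(¬r ∧ ¬p), 0
4. p, 0
5. □(¬r ∧ ¬p), 1
6. ¬r ∧ ¬p, 1
7. ¬r, 1
8. ¬p, 1
Accessibility: 0R0, 0R1, 1R1
The negation has an open branch (countermodel exists).

Not valid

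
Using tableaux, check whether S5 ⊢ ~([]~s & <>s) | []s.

Valid in S5

Tableau for the negation ~(~([]~s & <>s) | []s):
1. ~(~([]~s & <>s) | []s), u
2. []~s & <>s, u   [~|-rule on 1]
3. ~[]s, u   [~|-rule on 1]
4. []~s, u   [&-rule on 2]
5. <>s, u   [&-rule on 2]
6. ~s, u   [[]-rule on 4 via uRu]
7. ~s, v   [~[]-rule on 3: fresh world v, uRv]
8. s, w   [<>-rule on 5: fresh world w, uRw]
9. ~s, w   [[]-rule on 4 via uRw]
Accessibility: uRu, uRv, uRw, vRu, vRv, vRw, wRu, wRv, wRw
Branch closes: s and ~s both at w.
All branches of the negation close; one closing branch shown above.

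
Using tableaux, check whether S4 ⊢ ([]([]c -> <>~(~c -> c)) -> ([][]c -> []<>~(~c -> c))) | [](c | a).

Valid

Tableau for the negation ~(([]([]c -> <>~(~c -> c)) -> ([][]c -> []<>~(~c -> c))) | [](c | a)):
1. ~(([]([]c -> <>~(~c -> c)) -> ([][]c -> []<>~(~c -> c))) | [](c | a)), 0
2. ~([]([]c -> <>~(~c -> c)) -> ([][]c -> []<>~(~c -> c))), 0   [~|-rule on 1]
3. ~[](c | a), 0   [~|-rule on 1]
4. []([]c -> <>~(~c -> c)), 0   [~->-rule on 2]
5. ~([][]c -> []<>~(~c -> c)), 0   [~->-rule on 2]
6. [][]c, 0   [~->-rule on 5]
7. ~[]<>~(~c -> c), 0   [~->-rule on 5]
8. []c -> <>~(~c -> c), 0   [[]-rule on 4 via 0R0]
9. []c, 0   [[]-rule on 6 via 0R0]
10. c, 0   [[]-rule on 9 via 0R0]
11. <>~(~c -> c), 0   [->-rule on 8 (branches; this branch)]
12. ~(c | a), 1   [~[]-rule on 3: fresh world 1, 0R1]
13. ~c, 1   [~|-rule on 12]
14. ~a, 1   [~|-rule on 12]
15. []c -> <>~(~c -> c), 1   [[]-rule on 4 via 0R1]
16. []c, 1   [[]-rule on 6 via 0R1]
17. c, 1   [[]-rule on 9 via 0R1]
Accessibility: 0R0, 0R1, 1R1
Branch closes: c and ~c both at 1.
All branches of the negation close; one closing branch shown above.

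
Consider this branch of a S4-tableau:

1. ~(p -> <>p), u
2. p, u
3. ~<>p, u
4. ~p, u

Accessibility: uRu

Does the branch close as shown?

Both p and ~p appear at u.

Yes, closed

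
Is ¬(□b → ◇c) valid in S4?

Not valid

Tableau for the negation □b → ◇c:
1. □b → ◇c, 0
2. ◇c, 0
3. c, 1
Accessibility: 0R0, 0R1, 1R1
The negation has an open branch (countermodel exists).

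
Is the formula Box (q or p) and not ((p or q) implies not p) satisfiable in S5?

Satisfiable

1. Box (q or p) and not ((p or q) implies not p), w0
2. Box (q or p), w0
3. not ((p or q) implies not p), w0
4. p or q, w0
5. p, w0
6. q or p, w0
7. q, w0
Accessibility: w0Rw0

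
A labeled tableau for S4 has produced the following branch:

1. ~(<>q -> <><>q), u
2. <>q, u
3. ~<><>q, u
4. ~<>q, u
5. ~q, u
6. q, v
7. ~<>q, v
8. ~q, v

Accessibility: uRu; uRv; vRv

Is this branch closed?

Yes, closed

Both q and ~q appear at v.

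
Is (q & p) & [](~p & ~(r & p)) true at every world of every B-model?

Not valid

Tableau for the negation ~((q & p) & [](~p & ~(r & p))):
1. ~((q & p) & [](~p & ~(r & p))), w0
2. ~[](~p & ~(r & p)), w0
3. ~(~p & ~(r & p)), w1
4. r & p, w1
5. r, w1
6. p, w1
Accessibility: w0Rw0, w0Rw1, w1Rw0, w1Rw1
The negation has an open branch (countermodel exists).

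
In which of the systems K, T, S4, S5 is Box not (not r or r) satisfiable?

K

T-tableau for the formula:
1. Box not (not r or r), u
2. not (not r or r), u
3. r, u
4. not r, u
Accessibility: uRu
Branch closes: r and not r both at u.
Every branch closes (one shown): unsatisfiable in T, hence also in S4, S5 (every S4/S5-frame is a T-frame).
K-tableau for the formula:
1. Box not (not r or r), u
Complete open branch: satisfiable in K.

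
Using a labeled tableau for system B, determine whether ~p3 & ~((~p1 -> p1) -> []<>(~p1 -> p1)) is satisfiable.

1. ~p3 & ~((~p1 -> p1) -> []<>(~p1 -> p1)), 0
2. ~p3, 0
3. ~((~p1 -> p1) -> []<>(~p1 -> p1)), 0
4. ~p1 -> p1, 0
5. ~[]<>(~p1 -> p1), 0
6. p1, 0
7. ~<>(~p1 -> p1), 1
8. ~(~p1 -> p1), 0
9. ~p1, 0
Accessibility: 0R0, 0R1, 1R0, 1R1
Branch closes: p1 and ~p1 both at 0.
(One branch shown.) All branches close.

Unsatisfiable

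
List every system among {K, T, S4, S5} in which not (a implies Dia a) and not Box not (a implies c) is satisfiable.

T-tableau for the formula:
1. not (a implies Dia a) and not Box not (a implies c), u
2. not (a implies Dia a), u   [and-rule on 1]
3. not Box not (a implies c), u   [and-rule on 1]
4. a, u   [neg-implies-rule on 2]
5. not Dia a, u   [neg-implies-rule on 2]
6. not a, u   [neg-Dia-rule on 5 via uRu]
Accessibility: uRu
Branch closes: a and not a both at u.
Every branch closes (one shown): unsatisfiable in T, hence also in S4, S5 (every S4/S5-frame is a T-frame).
K-tableau for the formula:
1. not (a implies Dia a) and not Box not (a implies c), u
2. not (a implies Dia a), u   [and-rule on 1]
3. not Box not (a implies c), u   [and-rule on 1]
4. a, u   [neg-implies-rule on 2]
5. not Dia a, u   [neg-implies-rule on 2]
6. a implies c, v   [neg-Box-rule on 3: fresh world v, uRv]
7. not a, v   [neg-Dia-rule on 5 via uRv]
8. c, v   [implies-rule on 6 (branches; this branch)]
Accessibility: uRv
Complete open branch: satisfiable in K.

K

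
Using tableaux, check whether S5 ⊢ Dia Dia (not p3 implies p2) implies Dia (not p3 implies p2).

Tableau for the negation not (Dia Dia (not p3 implies p2) implies Dia (not p3 implies p2)):
1. not (Dia Dia (not p3 implies p2) implies Dia (not p3 implies p2)), 0
2. Dia Dia (not p3 implies p2), 0   [neg-implies-rule on 1]
3. not Dia (not p3 implies p2), 0   [neg-implies-rule on 1]
4. not (not p3 implies p2), 0   [neg-Dia-rule on 3 via 0R0]
5. not p3, 0   [neg-implies-rule on 4]
6. not p2, 0   [neg-implies-rule on 4]
7. Dia (not p3 implies p2), 1   [Dia-rule on 2: fresh world 1, 0R1]
8. not (not p3 implies p2), 1   [neg-Dia-rule on 3 via 0R1]
9. not p3, 1   [neg-implies-rule on 8]
10. not p2, 1   [neg-implies-rule on 8]
11. not p3 implies p2, 2   [Dia-rule on 7: fresh world 2, 1R2]
12. not (not p3 implies p2), 2   [neg-Dia-rule on 3 via 0R2]
13. not p3, 2   [neg-implies-rule on 12]
14. not p2, 2   [neg-implies-rule on 12]
15. p2, 2   [implies-rule on 11 (branches; this branch)]
Accessibility: 0R0, 0R1, 0R2, 1R0, 1R1, 1R2, 2R0, 2R1, 2R2
Branch closes: p2 and not p2 both at 2.
All branches of the negation close; one closing branch shown above.

Yes, valid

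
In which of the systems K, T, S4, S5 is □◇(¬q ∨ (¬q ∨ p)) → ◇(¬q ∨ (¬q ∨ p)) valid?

T, S4, S5

K-tableau for the negation ¬(□◇(¬q ∨ (¬q ∨ p)) → ◇(¬q ∨ (¬q ∨ p))):
1. ¬(□◇(¬q ∨ (¬q ∨ p)) → ◇(¬q ∨ (¬q ∨ p))), u
2. □◇(¬q ∨ (¬q ∨ p)), u
3. ¬◇(¬q ∨ (¬q ∨ p)), u
Complete open branch: countermodel on a K-frame, so not valid in K.
T-tableau for the negation ¬(□◇(¬q ∨ (¬q ∨ p)) → ◇(¬q ∨ (¬q ∨ p))):
1. ¬(□◇(¬q ∨ (¬q ∨ p)) → ◇(¬q ∨ (¬q ∨ p))), u
2. □◇(¬q ∨ (¬q ∨ p)), u
3. ¬◇(¬q ∨ (¬q ∨ p)), u
4. ◇(¬q ∨ (¬q ∨ p)), u
5. ¬(¬q ∨ (¬q ∨ p)), u
6. q, u
7. ¬(¬q ∨ p), u
8. ¬p, u
9. ¬q ∨ (¬q ∨ p), v
10. ◇(¬q ∨ (¬q ∨ p)), v
11. ¬(¬q ∨ (¬q ∨ p)), v
12. q, v
13. ¬(¬q ∨ p), v
14. ¬p, v
15. ¬q ∨ p, v
16. p, v
Accessibility: uRu, uRv, vRv
Branch closes: p and ¬p both at v.
Every branch closes (one shown): valid in T, hence also in S4, S5 (every theorem of T is a theorem of S4 and S5).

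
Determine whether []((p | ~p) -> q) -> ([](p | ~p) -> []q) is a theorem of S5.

Valid in S5

Tableau for the negation ~([]((p | ~p) -> q) -> ([](p | ~p) -> []q)):
1. ~([]((p | ~p) -> q) -> ([](p | ~p) -> []q)), w0
2. []((p | ~p) -> q), w0
3. ~([](p | ~p) -> []q), w0
4. [](p | ~p), w0
5. ~[]q, w0
6. (p | ~p) -> q, w0
7. p | ~p, w0
8. q, w0
9. ~p, w0
10. ~q, w1
11. (p | ~p) -> q, w1
12. p | ~p, w1
13. ~(p | ~p), w1
14. ~p, w1
15. p, w1
Accessibility: w0Rw0, w0Rw1, w1Rw0, w1Rw1
Branch closes: p and ~p both at w1.
All branches of the negation close; one closing branch shown above.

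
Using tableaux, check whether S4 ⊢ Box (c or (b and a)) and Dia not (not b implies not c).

Tableau for the negation not (Box (c or (b and a)) and Dia not (not b implies not c)):
1. not (Box (c or (b and a)) and Dia not (not b implies not c)), u
2. not Dia not (not b implies not c), u
3. not b implies not c, u
4. not c, u
Accessibility: uRu
The negation has an open branch (countermodel exists).

No, not valid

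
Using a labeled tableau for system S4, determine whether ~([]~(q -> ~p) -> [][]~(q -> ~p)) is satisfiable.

1. ~([]~(q -> ~p) -> [][]~(q -> ~p)), u
2. []~(q -> ~p), u
3. ~[][]~(q -> ~p), u
4. ~(q -> ~p), u
5. q, u
6. p, u
7. ~[]~(q -> ~p), v
8. ~(q -> ~p), v
9. q, v
10. p, v
11. q -> ~p, w
12. ~(q -> ~p), w
13. q, w
14. p, w
15. ~p, w
Accessibility: uRu, uRv, uRw, vRv, vRw, wRw
Branch closes: p and ~p both at w.
(One branch shown.) All branches close.

Unsatisfiable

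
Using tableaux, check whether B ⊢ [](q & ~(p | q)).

Tableau for the negation ~[](q & ~(p | q)):
1. ~[](q & ~(p | q)), w0
2. ~(q & ~(p | q)), w1
3. p | q, w1
4. q, w1
Accessibility: w0Rw0, w0Rw1, w1Rw0, w1Rw1
The negation has an open branch (countermodel exists).

Invalid (countermodel exists)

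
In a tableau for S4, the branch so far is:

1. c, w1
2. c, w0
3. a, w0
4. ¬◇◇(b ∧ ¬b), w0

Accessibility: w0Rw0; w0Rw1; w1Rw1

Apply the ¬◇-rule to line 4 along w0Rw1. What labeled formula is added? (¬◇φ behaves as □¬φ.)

¬◇φ behaves as □¬φ: propagate the negated body to each accessible world.

¬◇(b ∧ ¬b), w1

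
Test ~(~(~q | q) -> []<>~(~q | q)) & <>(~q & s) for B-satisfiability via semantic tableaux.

Unsatisfiable

1. ~(~(~q | q) -> []<>~(~q | q)) & <>(~q & s), w0
2. ~(~(~q | q) -> []<>~(~q | q)), w0
3. <>(~q & s), w0
4. ~(~q | q), w0
5. ~[]<>~(~q | q), w0
6. q, w0
7. ~q, w0
Accessibility: w0Rw0
Branch closes: q and ~q both at w0.
(One branch shown.) All branches close.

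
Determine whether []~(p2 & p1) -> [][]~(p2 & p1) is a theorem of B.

Tableau for the negation ~([]~(p2 & p1) -> [][]~(p2 & p1)):
1. ~([]~(p2 & p1) -> [][]~(p2 & p1)), w0
2. []~(p2 & p1), w0
3. ~[][]~(p2 & p1), w0
4. ~(p2 & p1), w0
5. ~p1, w0
6. ~[]~(p2 & p1), w1
7. ~(p2 & p1), w1
8. ~p1, w1
9. p2 & p1, w2
10. p2, w2
11. p1, w2
Accessibility: w0Rw0, w0Rw1, w1Rw0, w1Rw1, w1Rw2, w2Rw1, w2Rw2
The negation has an open branch (countermodel exists).

Invalid (countermodel exists)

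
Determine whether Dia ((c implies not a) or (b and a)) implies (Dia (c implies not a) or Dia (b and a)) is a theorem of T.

Tableau for the negation not (Dia ((c implies not a) or (b and a)) implies (Dia (c implies not a) or Dia (b and a))):
1. not (Dia ((c implies not a) or (b and a)) implies (Dia (c implies not a) or Dia (b and a))), u
2. Dia ((c implies not a) or (b and a)), u
3. not (Dia (c implies not a) or Dia (b and a)), u
4. not Dia (c implies not a), u
5. not Dia (b and a), u
6. not (c implies not a), u
7. c, u
8. a, u
9. not (b and a), u
10. not b, u
11. (c implies not a) or (b and a), v
12. not (c implies not a), v
13. c, v
14. a, v
15. not (b and a), v
16. b and a, v
17. b, v
18. not a, v
Accessibility: uRu, uRv, vRv
Branch closes: a and not a both at v.
Every branch of the negation's tableau closes; the branch above is one of them.

Valid in T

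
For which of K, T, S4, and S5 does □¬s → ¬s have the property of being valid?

T, S4, S5

K-tableau for the negation ¬(□¬s → ¬s):
1. ¬(□¬s → ¬s), 0
2. □¬s, 0   [¬→-rule on 1]
3. s, 0   [¬→-rule on 1]
Complete open branch: countermodel on a K-frame, so not valid in K.
T-tableau for the negation ¬(□¬s → ¬s):
1. ¬(□¬s → ¬s), 0
2. □¬s, 0   [¬→-rule on 1]
3. s, 0   [¬→-rule on 1]
4. ¬s, 0   [□-rule on 2 via 0R0]
Accessibility: 0R0
Branch closes: s and ¬s both at 0.
Every branch closes (one shown): valid in T, hence also in S4, S5 (every theorem of T is a theorem of S4 and S5).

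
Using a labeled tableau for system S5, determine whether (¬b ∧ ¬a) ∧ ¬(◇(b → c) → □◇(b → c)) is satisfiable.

Unsatisfiable

1. (¬b ∧ ¬a) ∧ ¬(◇(b → c) → □◇(b → c)), w0
2. ¬b ∧ ¬a, w0
3. ¬(◇(b → c) → □◇(b → c)), w0
4. ¬b, w0
5. ¬a, w0
6. ◇(b → c), w0
7. ¬□◇(b → c), w0
8. b → c, w1
9. c, w1
10. ¬◇(b → c), w2
11. ¬(b → c), w0
12. b, w0
13. ¬c, w0
Accessibility: w0Rw0, w0Rw1, w0Rw2, w1Rw0, w1Rw1, w1Rw2, w2Rw0, w2Rw1, w2Rw2
Branch closes: b and ¬b both at w0.
(One branch shown.) All branches close.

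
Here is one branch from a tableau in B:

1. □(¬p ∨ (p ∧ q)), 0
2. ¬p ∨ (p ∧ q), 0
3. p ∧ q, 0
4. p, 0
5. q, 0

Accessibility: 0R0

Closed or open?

There is no literal clash: for every atom and world, at most one sign appears.

Not closed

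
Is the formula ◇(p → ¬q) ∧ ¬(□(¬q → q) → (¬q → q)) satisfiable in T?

1. ◇(p → ¬q) ∧ ¬(□(¬q → q) → (¬q → q)), w0
2. ◇(p → ¬q), w0
3. ¬(□(¬q → q) → (¬q → q)), w0
4. □(¬q → q), w0
5. ¬(¬q → q), w0
6. ¬q, w0
7. ¬q → q, w0
8. q, w0
Accessibility: w0Rw0
Branch closes: q and ¬q both at w0.
Every branch closes; the branch above is one of them.

Unsatisfiable (every branch closes)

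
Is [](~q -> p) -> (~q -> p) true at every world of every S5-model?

Yes, valid

Tableau for the negation ~([](~q -> p) -> (~q -> p)):
1. ~([](~q -> p) -> (~q -> p)), u
2. [](~q -> p), u
3. ~(~q -> p), u
4. ~q, u
5. ~p, u
6. ~q -> p, u
7. p, u
Accessibility: uRu
Branch closes: p and ~p both at u.
All branches of the negation close; one closing branch shown above.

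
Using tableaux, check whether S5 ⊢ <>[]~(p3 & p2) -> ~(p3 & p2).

Tableau for the negation ~(<>[]~(p3 & p2) -> ~(p3 & p2)):
1. ~(<>[]~(p3 & p2) -> ~(p3 & p2)), u
2. <>[]~(p3 & p2), u
3. p3 & p2, u
4. p3, u
5. p2, u
6. []~(p3 & p2), v
7. ~(p3 & p2), u
8. ~(p3 & p2), v
9. ~p2, u
Accessibility: uRu, uRv, vRu, vRv
Branch closes: p2 and ~p2 both at u.
Every branch of the negation's tableau closes; the branch above is one of them.

Valid in S5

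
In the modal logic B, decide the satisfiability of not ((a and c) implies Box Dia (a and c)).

No, unsatisfiable

1. not ((a and c) implies Box Dia (a and c)), u
2. a and c, u
3. not Box Dia (a and c), u
4. a, u
5. c, u
6. not Dia (a and c), v
7. not (a and c), u
8. not (a and c), v
9. not c, u
Accessibility: uRu, uRv, vRu, vRv
Branch closes: c and not c both at u.
Every branch closes; the branch above is one of them.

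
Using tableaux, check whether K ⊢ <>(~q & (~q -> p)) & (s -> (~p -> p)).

No, not valid

Tableau for the negation ~(<>(~q & (~q -> p)) & (s -> (~p -> p))):
1. ~(<>(~q & (~q -> p)) & (s -> (~p -> p))), 0
2. ~(s -> (~p -> p)), 0   [~&-rule on 1 (branches; this branch)]
3. s, 0   [~->-rule on 2]
4. ~(~p -> p), 0   [~->-rule on 2]
5. ~p, 0   [~->-rule on 4]
The negation has an open branch (countermodel exists).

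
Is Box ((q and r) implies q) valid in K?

Yes, valid

Tableau for the negation not Box ((q and r) implies q):
1. not Box ((q and r) implies q), u
2. not ((q and r) implies q), v
3. q and r, v
4. not q, v
5. q, v
6. r, v
Accessibility: uRv
Branch closes: q and not q both at v.
All branches of the negation close; one closing branch shown above.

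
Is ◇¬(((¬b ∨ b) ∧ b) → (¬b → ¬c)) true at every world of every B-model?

Tableau for the negation ¬◇¬(((¬b ∨ b) ∧ b) → (¬b → ¬c)):
1. ¬◇¬(((¬b ∨ b) ∧ b) → (¬b → ¬c)), w0
2. ((¬b ∨ b) ∧ b) → (¬b → ¬c), w0
3. ¬b → ¬c, w0
4. ¬c, w0
Accessibility: w0Rw0
The negation has an open branch (countermodel exists).

Not valid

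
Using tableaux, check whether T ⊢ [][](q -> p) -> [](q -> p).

Yes, valid

Tableau for the negation ~([][](q -> p) -> [](q -> p)):
1. ~([][](q -> p) -> [](q -> p)), u
2. [][](q -> p), u   [~->-rule on 1]
3. ~[](q -> p), u   [~->-rule on 1]
4. [](q -> p), u   [[]-rule on 2 via uRu]
5. q -> p, u   [[]-rule on 4 via uRu]
6. p, u   [->-rule on 5 (branches; this branch)]
7. ~(q -> p), v   [~[]-rule on 3: fresh world v, uRv]
8. q, v   [~->-rule on 7]
9. ~p, v   [~->-rule on 7]
10. [](q -> p), v   [[]-rule on 2 via uRv]
11. q -> p, v   [[]-rule on 4 via uRv]
12. p, v   [->-rule on 11 (branches; this branch)]
Accessibility: uRu, uRv, vRv
Branch closes: p and ~p both at v.
Every branch of the negation's tableau closes; the branch above is one of them.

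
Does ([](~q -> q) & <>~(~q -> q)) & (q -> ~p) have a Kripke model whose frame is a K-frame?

1. ([](~q -> q) & <>~(~q -> q)) & (q -> ~p), w0
2. [](~q -> q) & <>~(~q -> q), w0   [&-rule on 1]
3. q -> ~p, w0   [&-rule on 1]
4. [](~q -> q), w0   [&-rule on 2]
5. <>~(~q -> q), w0   [&-rule on 2]
6. ~p, w0   [->-rule on 3 (branches; this branch)]
7. ~(~q -> q), w1   [<>-rule on 5: fresh world w1, w0Rw1]
8. ~q, w1   [~->-rule on 7]
9. ~q -> q, w1   [[]-rule on 4 via w0Rw1]
10. q, w1   [->-rule on 9 (branches; this branch)]
Accessibility: w0Rw1
Branch closes: q and ~q both at w1.
(One branch shown.) All branches close.

Unsatisfiable (every branch closes)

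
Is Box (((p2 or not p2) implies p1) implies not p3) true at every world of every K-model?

Not valid

Tableau for the negation not Box (((p2 or not p2) implies p1) implies not p3):
1. not Box (((p2 or not p2) implies p1) implies not p3), 0
2. not (((p2 or not p2) implies p1) implies not p3), 1
3. (p2 or not p2) implies p1, 1
4. p3, 1
5. p1, 1
Accessibility: 0R1
The negation has an open branch (countermodel exists).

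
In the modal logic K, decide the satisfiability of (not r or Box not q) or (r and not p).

Yes, satisfiable

1. (not r or Box not q) or (r and not p), w0
2. r and not p, w0
3. r, w0
4. not p, w0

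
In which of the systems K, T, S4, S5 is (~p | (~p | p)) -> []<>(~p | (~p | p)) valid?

K-tableau for the negation ~((~p | (~p | p)) -> []<>(~p | (~p | p))):
1. ~((~p | (~p | p)) -> []<>(~p | (~p | p))), 0
2. ~p | (~p | p), 0
3. ~[]<>(~p | (~p | p)), 0
4. ~p | p, 0
5. p, 0
6. ~<>(~p | (~p | p)), 1
Accessibility: 0R1
Complete open branch: countermodel on a K-frame, so not valid in K.
T-tableau for the negation ~((~p | (~p | p)) -> []<>(~p | (~p | p))):
1. ~((~p | (~p | p)) -> []<>(~p | (~p | p))), 0
2. ~p | (~p | p), 0
3. ~[]<>(~p | (~p | p)), 0
4. ~p | p, 0
5. p, 0
6. ~<>(~p | (~p | p)), 1
7. ~(~p | (~p | p)), 1
8. p, 1
9. ~(~p | p), 1
10. ~p, 1
Accessibility: 0R0, 0R1, 1R1
Branch closes: p and ~p both at 1.
Every branch closes (one shown): valid in T, hence also in S4, S5 (every theorem of T is a theorem of S4 and S5).

T, S4, S5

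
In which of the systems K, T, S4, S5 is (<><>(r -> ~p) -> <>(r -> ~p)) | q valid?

T-tableau for the negation ~((<><>(r -> ~p) -> <>(r -> ~p)) | q):
1. ~((<><>(r -> ~p) -> <>(r -> ~p)) | q), w0
2. ~(<><>(r -> ~p) -> <>(r -> ~p)), w0   [~|-rule on 1]
3. ~q, w0   [~|-rule on 1]
4. <><>(r -> ~p), w0   [~->-rule on 2]
5. ~<>(r -> ~p), w0   [~->-rule on 2]
6. ~(r -> ~p), w0   [~<>-rule on 5 via w0Rw0]
7. r, w0   [~->-rule on 6]
8. p, w0   [~->-rule on 6]
9. <>(r -> ~p), w1   [<>-rule on 4: fresh world w1, w0Rw1]
10. ~(r -> ~p), w1   [~<>-rule on 5 via w0Rw1]
11. r, w1   [~->-rule on 10]
12. p, w1   [~->-rule on 10]
13. r -> ~p, w2   [<>-rule on 9: fresh world w2, w1Rw2]
14. ~p, w2   [->-rule on 13 (branches; this branch)]
Accessibility: w0Rw0, w0Rw1, w1Rw1, w1Rw2, w2Rw2
Complete open branch: countermodel on a T-frame, so not valid in T, nor in K (the same frame is also a K-frame).
S4-tableau for the negation ~((<><>(r -> ~p) -> <>(r -> ~p)) | q):
1. ~((<><>(r -> ~p) -> <>(r -> ~p)) | q), w0
2. ~(<><>(r -> ~p) -> <>(r -> ~p)), w0   [~|-rule on 1]
3. ~q, w0   [~|-rule on 1]
4. <><>(r -> ~p), w0   [~->-rule on 2]
5. ~<>(r -> ~p), w0   [~->-rule on 2]
6. ~(r -> ~p), w0   [~<>-rule on 5 via w0Rw0]
7. r, w0   [~->-rule on 6]
8. p, w0   [~->-rule on 6]
9. <>(r -> ~p), w1   [<>-rule on 4: fresh world w1, w0Rw1]
10. ~(r -> ~p), w1   [~<>-rule on 5 via w0Rw1]
11. r, w1   [~->-rule on 10]
12. p, w1   [~->-rule on 10]
13. r -> ~p, w2   [<>-rule on 9: fresh world w2, w1Rw2]
14. ~(r -> ~p), w2   [~<>-rule on 5 via w0Rw2]
15. r, w2   [~->-rule on 14]
16. p, w2   [~->-rule on 14]
17. ~p, w2   [->-rule on 13 (branches; this branch)]
Accessibility: w0Rw0, w0Rw1, w0Rw2, w1Rw1, w1Rw2, w2Rw2
Branch closes: p and ~p both at w2.
Every branch closes (one shown): valid in S4, hence also in S5 (every theorem of S4 is a theorem of S5).

S4, S5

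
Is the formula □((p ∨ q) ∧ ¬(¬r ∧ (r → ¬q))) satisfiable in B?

1. □((p ∨ q) ∧ ¬(¬r ∧ (r → ¬q))), w0
2. (p ∨ q) ∧ ¬(¬r ∧ (r → ¬q)), w0
3. p ∨ q, w0
4. ¬(¬r ∧ (r → ¬q)), w0
5. q, w0
6. ¬(r → ¬q), w0
7. r, w0
Accessibility: w0Rw0

Yes, satisfiable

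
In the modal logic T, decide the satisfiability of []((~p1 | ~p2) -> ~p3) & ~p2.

1. []((~p1 | ~p2) -> ~p3) & ~p2, w0
2. []((~p1 | ~p2) -> ~p3), w0
3. ~p2, w0
4. (~p1 | ~p2) -> ~p3, w0
5. ~p3, w0
Accessibility: w0Rw0

Satisfiable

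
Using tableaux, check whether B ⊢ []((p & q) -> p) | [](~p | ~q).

Tableau for the negation ~([]((p & q) -> p) | [](~p | ~q)):
1. ~([]((p & q) -> p) | [](~p | ~q)), w0
2. ~[]((p & q) -> p), w0
3. ~[](~p | ~q), w0
4. ~((p & q) -> p), w1
5. p & q, w1
6. ~p, w1
7. p, w1
8. q, w1
Accessibility: w0Rw0, w0Rw1, w1Rw0, w1Rw1
Branch closes: p and ~p both at w1.
Every branch of the negation's tableau closes; the branch above is one of them.

Valid in B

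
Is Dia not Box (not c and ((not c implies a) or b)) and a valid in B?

No, not valid

Tableau for the negation not (Dia not Box (not c and ((not c implies a) or b)) and a):
1. not (Dia not Box (not c and ((not c implies a) or b)) and a), u
2. not a, u
Accessibility: uRu
The negation has an open branch (countermodel exists).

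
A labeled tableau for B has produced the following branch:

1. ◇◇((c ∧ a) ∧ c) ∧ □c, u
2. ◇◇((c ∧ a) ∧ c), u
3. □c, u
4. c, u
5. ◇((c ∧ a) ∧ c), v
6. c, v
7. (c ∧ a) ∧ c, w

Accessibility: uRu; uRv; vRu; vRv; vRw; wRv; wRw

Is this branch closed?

There is no literal clash: for every atom and world, at most one sign appears.

No, open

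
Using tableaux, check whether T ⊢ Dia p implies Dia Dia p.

Valid in T

Tableau for the negation not (Dia p implies Dia Dia p):
1. not (Dia p implies Dia Dia p), w0
2. Dia p, w0   [neg-implies-rule on 1]
3. not Dia Dia p, w0   [neg-implies-rule on 1]
4. not Dia p, w0   [neg-Dia-rule on 3 via w0Rw0]
5. not p, w0   [neg-Dia-rule on 4 via w0Rw0]
6. p, w1   [Dia-rule on 2: fresh world w1, w0Rw1]
7. not Dia p, w1   [neg-Dia-rule on 3 via w0Rw1]
8. not p, w1   [neg-Dia-rule on 4 via w0Rw1]
Accessibility: w0Rw0, w0Rw1, w1Rw1
Branch closes: p and not p both at w1.
All branches of the negation close; one closing branch shown above.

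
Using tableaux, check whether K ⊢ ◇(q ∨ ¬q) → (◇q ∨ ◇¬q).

Tableau for the negation ¬(◇(q ∨ ¬q) → (◇q ∨ ◇¬q)):
1. ¬(◇(q ∨ ¬q) → (◇q ∨ ◇¬q)), 0
2. ◇(q ∨ ¬q), 0   [¬→-rule on 1]
3. ¬(◇q ∨ ◇¬q), 0   [¬→-rule on 1]
4. ¬◇q, 0   [¬∨-rule on 3]
5. ¬◇¬q, 0   [¬∨-rule on 3]
6. q ∨ ¬q, 1   [◇-rule on 2: fresh world 1, 0R1]
7. ¬q, 1   [¬◇-rule on 4 via 0R1]
8. q, 1   [¬◇-rule on 5 via 0R1]
Accessibility: 0R1
Branch closes: q and ¬q both at 1.
Every branch of the negation's tableau closes; the branch above is one of them.

Valid in K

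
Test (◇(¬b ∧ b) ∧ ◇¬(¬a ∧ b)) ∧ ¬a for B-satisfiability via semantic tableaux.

No, unsatisfiable

1. (◇(¬b ∧ b) ∧ ◇¬(¬a ∧ b)) ∧ ¬a, u
2. ◇(¬b ∧ b) ∧ ◇¬(¬a ∧ b), u
3. ¬a, u
4. ◇(¬b ∧ b), u
5. ◇¬(¬a ∧ b), u
6. ¬b ∧ b, v
7. ¬b, v
8. b, v
Accessibility: uRu, uRv, vRu, vRv
Branch closes: b and ¬b both at v.
(One branch shown.) All branches close.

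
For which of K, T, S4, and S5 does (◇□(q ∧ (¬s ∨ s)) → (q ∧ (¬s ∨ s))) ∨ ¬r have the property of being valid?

S5-tableau for the negation ¬((◇□(q ∧ (¬s ∨ s)) → (q ∧ (¬s ∨ s))) ∨ ¬r):
1. ¬((◇□(q ∧ (¬s ∨ s)) → (q ∧ (¬s ∨ s))) ∨ ¬r), 0
2. ¬(◇□(q ∧ (¬s ∨ s)) → (q ∧ (¬s ∨ s))), 0
3. r, 0
4. ◇□(q ∧ (¬s ∨ s)), 0
5. ¬(q ∧ (¬s ∨ s)), 0
6. ¬q, 0
7. □(q ∧ (¬s ∨ s)), 1
8. q ∧ (¬s ∨ s), 0
9. q, 0
10. ¬s ∨ s, 0
Accessibility: 0R0, 0R1, 1R0, 1R1
Branch closes: q and ¬q both at 0.
Every branch closes (one shown): valid in S5.
S4-tableau for the negation ¬((◇□(q ∧ (¬s ∨ s)) → (q ∧ (¬s ∨ s))) ∨ ¬r):
1. ¬((◇□(q ∧ (¬s ∨ s)) → (q ∧ (¬s ∨ s))) ∨ ¬r), 0
2. ¬(◇□(q ∧ (¬s ∨ s)) → (q ∧ (¬s ∨ s))), 0
3. r, 0
4. ◇□(q ∧ (¬s ∨ s)), 0
5. ¬(q ∧ (¬s ∨ s)), 0
6. ¬q, 0
7. □(q ∧ (¬s ∨ s)), 1
8. q ∧ (¬s ∨ s), 1
9. q, 1
10. ¬s ∨ s, 1
11. s, 1
Accessibility: 0R0, 0R1, 1R1
Complete open branch: countermodel on an S4-frame, so not valid in S4, nor in K, T (the same frame is also a K-frame and a T-frame).

S5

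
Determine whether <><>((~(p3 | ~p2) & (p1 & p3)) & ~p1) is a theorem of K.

Tableau for the negation ~<><>((~(p3 | ~p2) & (p1 & p3)) & ~p1):
1. ~<><>((~(p3 | ~p2) & (p1 & p3)) & ~p1), u
The negation has an open branch (countermodel exists).

No, not valid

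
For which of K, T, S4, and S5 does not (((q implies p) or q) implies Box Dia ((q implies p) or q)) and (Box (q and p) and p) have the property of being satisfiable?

T-tableau for the formula:
1. not (((q implies p) or q) implies Box Dia ((q implies p) or q)) and (Box (q and p) and p), u
2. not (((q implies p) or q) implies Box Dia ((q implies p) or q)), u
3. Box (q and p) and p, u
4. (q implies p) or q, u
5. not Box Dia ((q implies p) or q), u
6. Box (q and p), u
7. p, u
8. q and p, u
9. q, u
10. q implies p, u
11. not Dia ((q implies p) or q), v
12. q and p, v
13. q, v
14. p, v
15. not ((q implies p) or q), v
16. not (q implies p), v
17. not q, v
Accessibility: uRu, uRv, vRv
Branch closes: q and not q both at v.
Every branch closes (one shown): unsatisfiable in T, hence also in S4, S5 (every S4/S5-frame is a T-frame).
K-tableau for the formula:
1. not (((q implies p) or q) implies Box Dia ((q implies p) or q)) and (Box (q and p) and p), u
2. not (((q implies p) or q) implies Box Dia ((q implies p) or q)), u
3. Box (q and p) and p, u
4. (q implies p) or q, u
5. not Box Dia ((q implies p) or q), u
6. Box (q and p), u
7. p, u
8. q, u
9. not Dia ((q implies p) or q), v
10. q and p, v
11. q, v
12. p, v
Accessibility: uRv
Complete open branch: satisfiable in K.

K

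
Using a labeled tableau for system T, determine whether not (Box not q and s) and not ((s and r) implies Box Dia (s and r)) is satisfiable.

Yes, satisfiable

1. not (Box not q and s) and not ((s and r) implies Box Dia (s and r)), u
2. not (Box not q and s), u   [and-rule on 1]
3. not ((s and r) implies Box Dia (s and r)), u   [and-rule on 1]
4. s and r, u   [neg-implies-rule on 3]
5. not Box Dia (s and r), u   [neg-implies-rule on 3]
6. s, u   [and-rule on 4]
7. r, u   [and-rule on 4]
8. not Box not q, u   [neg-and-rule on 2 (branches; this branch)]
9. not Dia (s and r), v   [neg-Box-rule on 5: fresh world v, uRv]
10. not (s and r), v   [neg-Dia-rule on 9 via vRv]
11. not r, v   [neg-and-rule on 10 (branches; this branch)]
12. q, w   [neg-Box-rule on 8: fresh world w, uRw]
Accessibility: uRu, uRv, uRw, vRv, wRw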